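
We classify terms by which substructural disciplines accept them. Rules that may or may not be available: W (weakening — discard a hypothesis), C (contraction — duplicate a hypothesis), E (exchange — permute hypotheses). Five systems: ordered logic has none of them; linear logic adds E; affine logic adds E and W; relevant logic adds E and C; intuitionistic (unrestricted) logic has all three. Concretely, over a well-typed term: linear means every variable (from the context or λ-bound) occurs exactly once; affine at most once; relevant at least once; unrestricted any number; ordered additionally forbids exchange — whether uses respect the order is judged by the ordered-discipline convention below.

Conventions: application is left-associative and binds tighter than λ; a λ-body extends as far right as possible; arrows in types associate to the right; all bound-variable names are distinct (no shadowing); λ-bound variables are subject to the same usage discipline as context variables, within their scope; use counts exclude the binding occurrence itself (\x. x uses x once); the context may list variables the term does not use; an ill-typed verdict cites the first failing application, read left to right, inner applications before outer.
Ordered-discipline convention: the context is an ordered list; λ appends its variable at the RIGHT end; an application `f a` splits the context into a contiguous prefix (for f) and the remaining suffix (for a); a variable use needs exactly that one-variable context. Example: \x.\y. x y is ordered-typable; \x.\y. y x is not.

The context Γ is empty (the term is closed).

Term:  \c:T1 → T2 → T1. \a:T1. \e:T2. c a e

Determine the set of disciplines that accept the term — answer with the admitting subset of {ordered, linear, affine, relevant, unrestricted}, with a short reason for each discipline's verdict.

admitted by: ordered, linear, affine, relevant, unrestricted
variable uses: c [bound] ×1, a [bound] ×1, e [bound] ×1
use order (left to right): c, a, e
typing: well-typed at (T1 → T2 → T1) → T1 → T2 → T1
ordered ✓ (one use each (c, a, e); ordered split holds)
linear ✓ (single use per variable (c, a, e))
affine ✓ (c, a, e: no repeats, contraction unneeded)
relevant ✓ (c, a, e: all used, weakening unneeded)
unrestricted ✓ (simply typable at (T1 → T2 → T1) → T1 → T2 → T1; W, C, E all held)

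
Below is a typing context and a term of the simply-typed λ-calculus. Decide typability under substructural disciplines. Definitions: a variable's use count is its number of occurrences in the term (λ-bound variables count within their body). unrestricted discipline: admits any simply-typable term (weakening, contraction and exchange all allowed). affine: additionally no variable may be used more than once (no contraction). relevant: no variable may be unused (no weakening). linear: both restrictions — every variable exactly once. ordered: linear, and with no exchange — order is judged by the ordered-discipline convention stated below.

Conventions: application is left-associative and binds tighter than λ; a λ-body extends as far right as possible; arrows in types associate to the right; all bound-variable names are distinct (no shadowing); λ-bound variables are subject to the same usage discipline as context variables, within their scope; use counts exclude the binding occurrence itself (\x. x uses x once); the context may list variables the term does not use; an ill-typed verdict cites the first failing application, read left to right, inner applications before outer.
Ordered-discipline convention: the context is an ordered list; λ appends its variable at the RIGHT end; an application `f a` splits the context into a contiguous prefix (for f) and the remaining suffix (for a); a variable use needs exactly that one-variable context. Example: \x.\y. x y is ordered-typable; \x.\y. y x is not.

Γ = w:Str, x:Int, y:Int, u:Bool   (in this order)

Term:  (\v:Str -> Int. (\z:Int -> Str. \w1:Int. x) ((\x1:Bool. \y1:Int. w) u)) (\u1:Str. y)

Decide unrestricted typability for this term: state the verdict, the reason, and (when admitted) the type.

yes — type-checks (Int -> Int) and nothing is barred; term : Int -> Int
use counts: w: 1×, x: 1×, y: 1×, u: 1×, v [bound]: 0×, z [bound]: 0×, w1 [bound]: 0×, x1 [bound]: 0×, y1 [bound]: 0×, u1 [bound]: 0×
order of uses: x, w, u, y
typing: well-typed at Int -> Int
summary: ordered ✗ | linear ✗ | affine ✓ | relevant ✗ | unrestricted ✓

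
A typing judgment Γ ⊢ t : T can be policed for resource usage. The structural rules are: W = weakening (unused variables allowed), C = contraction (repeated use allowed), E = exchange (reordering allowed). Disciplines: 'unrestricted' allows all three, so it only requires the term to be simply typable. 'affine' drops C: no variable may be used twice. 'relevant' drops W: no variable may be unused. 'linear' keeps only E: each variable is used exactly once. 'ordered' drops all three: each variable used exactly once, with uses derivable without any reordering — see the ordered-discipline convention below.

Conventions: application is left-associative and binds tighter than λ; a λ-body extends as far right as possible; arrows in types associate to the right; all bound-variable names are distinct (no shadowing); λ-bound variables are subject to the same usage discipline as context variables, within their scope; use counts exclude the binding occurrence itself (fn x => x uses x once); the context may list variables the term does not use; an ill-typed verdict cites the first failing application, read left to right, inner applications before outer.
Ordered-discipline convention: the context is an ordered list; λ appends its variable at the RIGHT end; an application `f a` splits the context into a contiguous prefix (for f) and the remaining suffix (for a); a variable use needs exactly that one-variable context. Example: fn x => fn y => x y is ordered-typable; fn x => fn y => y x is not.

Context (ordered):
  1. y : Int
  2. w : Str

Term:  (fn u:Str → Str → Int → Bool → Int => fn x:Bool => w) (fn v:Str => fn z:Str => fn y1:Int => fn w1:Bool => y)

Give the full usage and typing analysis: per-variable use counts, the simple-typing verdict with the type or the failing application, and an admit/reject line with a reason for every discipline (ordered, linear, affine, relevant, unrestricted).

use counts: y: 1; w: 1; u (bound): 0; x (bound): 0; v (bound): 0; z (bound): 0; y1 (bound): 0; w1 (bound): 0
use order (left to right): w, y
typing: the term checks, with type Bool → Str
ordered: ✗, unused: u, x, v, z, y1, w1 — weakening required
linear: ✗, unused: u, x, v, z, y1, w1 — weakening required
affine: ✓, y, w, u, x, v, z, y1, w1: no repeats, contraction unneeded
relevant: ✗, unused: u, x, v, z, y1, w1 — weakening required
unrestricted: ✓, type-checks (Bool → Str) and nothing is barred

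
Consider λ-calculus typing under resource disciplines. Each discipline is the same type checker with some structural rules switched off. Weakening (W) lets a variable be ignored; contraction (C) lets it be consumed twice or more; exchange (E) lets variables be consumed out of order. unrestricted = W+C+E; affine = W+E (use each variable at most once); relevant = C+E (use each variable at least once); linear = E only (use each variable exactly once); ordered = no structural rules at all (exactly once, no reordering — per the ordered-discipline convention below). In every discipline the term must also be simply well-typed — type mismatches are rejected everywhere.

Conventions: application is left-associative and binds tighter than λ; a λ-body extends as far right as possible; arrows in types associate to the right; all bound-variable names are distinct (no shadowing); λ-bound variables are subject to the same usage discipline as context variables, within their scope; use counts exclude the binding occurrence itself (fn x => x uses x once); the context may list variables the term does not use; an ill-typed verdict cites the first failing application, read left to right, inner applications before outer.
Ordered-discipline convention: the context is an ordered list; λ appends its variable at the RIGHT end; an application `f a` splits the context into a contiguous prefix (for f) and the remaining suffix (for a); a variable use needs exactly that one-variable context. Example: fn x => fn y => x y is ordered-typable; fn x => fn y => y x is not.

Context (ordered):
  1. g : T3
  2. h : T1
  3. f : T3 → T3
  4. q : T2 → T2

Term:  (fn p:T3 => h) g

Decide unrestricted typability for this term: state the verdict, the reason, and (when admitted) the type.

yes — type-checks (T1) and nothing is barred; term : T1
use counts: g=1, h=1, f=0, q=0, p (λ-bound)=0
uses in reading order: h, g
typing: well-typed at T1
all disciplines: ordered ✗; linear ✗; affine ✓; relevant ✗; unrestricted ✓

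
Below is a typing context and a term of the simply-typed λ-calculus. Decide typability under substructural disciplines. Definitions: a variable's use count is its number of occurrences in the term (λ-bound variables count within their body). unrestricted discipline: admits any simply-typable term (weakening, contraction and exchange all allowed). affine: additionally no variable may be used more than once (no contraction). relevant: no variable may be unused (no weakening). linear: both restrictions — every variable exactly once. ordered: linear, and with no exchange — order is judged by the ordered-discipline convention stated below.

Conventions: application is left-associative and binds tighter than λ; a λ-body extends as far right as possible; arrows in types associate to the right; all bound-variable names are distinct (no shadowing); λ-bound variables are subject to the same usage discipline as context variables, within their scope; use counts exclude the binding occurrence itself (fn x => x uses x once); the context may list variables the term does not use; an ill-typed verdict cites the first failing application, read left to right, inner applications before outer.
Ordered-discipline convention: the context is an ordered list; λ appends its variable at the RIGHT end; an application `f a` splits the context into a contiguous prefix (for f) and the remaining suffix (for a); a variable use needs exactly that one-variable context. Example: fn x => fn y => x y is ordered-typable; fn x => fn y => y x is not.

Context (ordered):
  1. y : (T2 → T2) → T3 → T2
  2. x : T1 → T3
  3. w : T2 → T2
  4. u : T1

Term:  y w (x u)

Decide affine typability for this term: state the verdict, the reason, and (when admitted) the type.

yes — at most one use each (y, x, w, u); term : T2
usage: y: 1×, x: 1×, w: 1×, u: 1×
order of uses: y, w, x, u
typing: well-typed — term : T2
per-discipline verdicts: ordered ✗; linear ✓; affine ✓; relevant ✓; unrestricted ✓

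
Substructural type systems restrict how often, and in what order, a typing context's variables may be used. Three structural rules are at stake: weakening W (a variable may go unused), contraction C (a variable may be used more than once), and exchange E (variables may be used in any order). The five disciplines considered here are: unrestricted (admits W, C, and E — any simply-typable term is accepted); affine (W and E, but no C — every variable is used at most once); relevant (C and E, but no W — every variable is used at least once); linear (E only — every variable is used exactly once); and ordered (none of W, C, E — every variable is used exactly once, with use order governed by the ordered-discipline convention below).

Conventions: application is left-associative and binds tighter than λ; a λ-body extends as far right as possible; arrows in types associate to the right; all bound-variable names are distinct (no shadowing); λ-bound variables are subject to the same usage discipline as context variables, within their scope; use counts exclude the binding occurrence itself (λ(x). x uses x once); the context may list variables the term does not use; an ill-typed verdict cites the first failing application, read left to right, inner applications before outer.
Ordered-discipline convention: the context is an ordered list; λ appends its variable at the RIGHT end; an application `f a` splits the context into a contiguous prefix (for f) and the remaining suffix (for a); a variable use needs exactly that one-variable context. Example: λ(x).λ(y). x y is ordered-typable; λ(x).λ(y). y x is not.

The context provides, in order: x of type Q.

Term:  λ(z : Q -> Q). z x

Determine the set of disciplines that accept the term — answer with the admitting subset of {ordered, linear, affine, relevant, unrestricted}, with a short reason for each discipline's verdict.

admitted by: linear, affine, relevant, unrestricted
variable uses: x: 1; z [bound]: 1
use order (left to right): z, x
typing: well-typed — term : (Q -> Q) -> Q
ordered: ✗, needs exchange: uses follow z, x
linear: ✓, exactly-once usage across x, z
affine: ✓, none of x, z used more than once
relevant: ✓, every one of x, z appears
unrestricted: ✓, type-checks ((Q -> Q) -> Q) and nothing is barred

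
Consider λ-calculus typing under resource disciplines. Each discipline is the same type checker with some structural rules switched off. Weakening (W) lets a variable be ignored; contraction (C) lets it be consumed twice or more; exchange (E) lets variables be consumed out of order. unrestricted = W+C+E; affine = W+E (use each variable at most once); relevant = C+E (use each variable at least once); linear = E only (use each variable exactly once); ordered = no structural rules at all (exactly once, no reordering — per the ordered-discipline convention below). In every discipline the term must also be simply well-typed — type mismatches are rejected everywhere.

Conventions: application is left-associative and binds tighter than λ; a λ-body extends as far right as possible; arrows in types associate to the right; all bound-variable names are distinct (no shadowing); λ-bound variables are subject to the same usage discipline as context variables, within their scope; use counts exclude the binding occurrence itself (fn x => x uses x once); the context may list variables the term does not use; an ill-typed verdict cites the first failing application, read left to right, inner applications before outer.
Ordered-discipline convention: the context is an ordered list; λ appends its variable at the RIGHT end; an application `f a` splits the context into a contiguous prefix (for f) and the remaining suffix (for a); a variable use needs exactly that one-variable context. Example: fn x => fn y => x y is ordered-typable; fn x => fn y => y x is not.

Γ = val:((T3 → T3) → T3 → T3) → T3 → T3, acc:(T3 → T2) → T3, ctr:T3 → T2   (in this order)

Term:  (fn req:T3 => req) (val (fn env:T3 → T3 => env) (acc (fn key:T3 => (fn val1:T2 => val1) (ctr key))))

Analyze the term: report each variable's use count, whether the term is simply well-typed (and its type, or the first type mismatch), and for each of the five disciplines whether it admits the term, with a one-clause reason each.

counts: val: 1; acc: 1; ctr: 1; req [bound]: 1; env [bound]: 1; key [bound]: 1; val1 [bound]: 1
order of uses: req, val, env, acc, val1, ctr, key
typing: well-typed at T3
ordered: ✓, single-use (val, acc, ctr, req, env, key, val1), ordered derivation ok
linear: ✓, single use per variable (val, acc, ctr, req, env, key, val1)
affine: ✓, val, acc, ctr, req, env, key, val1: no repeats, contraction unneeded
relevant: ✓, every one of val, acc, ctr, req, env, key, val1 appears
unrestricted: ✓, simply typable at T3; W, C, E all held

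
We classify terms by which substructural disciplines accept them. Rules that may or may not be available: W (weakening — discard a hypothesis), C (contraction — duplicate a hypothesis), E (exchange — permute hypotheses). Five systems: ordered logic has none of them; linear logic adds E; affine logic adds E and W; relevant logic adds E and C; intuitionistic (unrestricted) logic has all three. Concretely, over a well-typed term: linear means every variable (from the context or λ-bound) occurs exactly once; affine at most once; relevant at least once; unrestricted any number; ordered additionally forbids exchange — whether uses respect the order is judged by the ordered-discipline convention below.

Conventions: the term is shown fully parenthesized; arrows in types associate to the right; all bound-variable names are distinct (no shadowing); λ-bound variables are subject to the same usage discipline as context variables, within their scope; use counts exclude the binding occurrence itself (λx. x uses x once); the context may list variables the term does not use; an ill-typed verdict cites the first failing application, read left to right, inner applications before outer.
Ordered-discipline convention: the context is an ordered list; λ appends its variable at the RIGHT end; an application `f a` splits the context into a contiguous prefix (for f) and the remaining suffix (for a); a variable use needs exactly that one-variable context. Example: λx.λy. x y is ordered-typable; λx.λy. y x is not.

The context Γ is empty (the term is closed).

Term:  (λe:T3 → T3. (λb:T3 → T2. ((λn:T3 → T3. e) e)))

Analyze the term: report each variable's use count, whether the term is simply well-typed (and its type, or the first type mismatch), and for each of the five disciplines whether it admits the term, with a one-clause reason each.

counts: e (bound) ×2, b (bound) ×0, n (bound) ×0
left-to-right use order: e, e
typing: well-typed — term : (T3 → T3) → (T3 → T2) → T3 → T3
ordered ✗ (uses contraction: e ×2; unused: b, n — weakening required)
linear ✗ (uses contraction: e ×2; unused: b, n — weakening required)
affine ✗ (uses contraction: e ×2)
relevant ✗ (unused: b, n — weakening required)
unrestricted ✓ (typability at (T3 → T3) → (T3 → T2) → T3 → T3 is all that's needed)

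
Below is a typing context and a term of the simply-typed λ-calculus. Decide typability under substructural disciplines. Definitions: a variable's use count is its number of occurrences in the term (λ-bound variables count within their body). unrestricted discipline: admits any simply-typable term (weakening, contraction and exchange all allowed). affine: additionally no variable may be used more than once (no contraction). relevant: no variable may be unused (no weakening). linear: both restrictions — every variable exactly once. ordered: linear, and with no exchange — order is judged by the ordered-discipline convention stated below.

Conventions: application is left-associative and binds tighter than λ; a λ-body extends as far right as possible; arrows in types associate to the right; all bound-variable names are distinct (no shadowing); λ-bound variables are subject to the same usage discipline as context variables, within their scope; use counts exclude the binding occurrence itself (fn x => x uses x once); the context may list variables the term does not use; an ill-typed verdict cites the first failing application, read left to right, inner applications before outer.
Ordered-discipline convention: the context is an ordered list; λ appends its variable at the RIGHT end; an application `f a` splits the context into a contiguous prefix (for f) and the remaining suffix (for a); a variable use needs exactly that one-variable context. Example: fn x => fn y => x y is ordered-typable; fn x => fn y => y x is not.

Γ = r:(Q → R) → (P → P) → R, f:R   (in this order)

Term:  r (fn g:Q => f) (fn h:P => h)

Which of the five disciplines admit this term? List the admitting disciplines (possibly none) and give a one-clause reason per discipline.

admitted by: affine, unrestricted
usage: r ×1, f ×1, g (λ-bound) ×0, h (λ-bound) ×1
order of uses: r, f, h
typing: well-typed — term : R
ordered ✗ (needs weakening: g unused)
linear ✗ (needs weakening: g unused)
affine ✓ (none of r, f, g, h used more than once)
relevant ✗ (needs weakening: g unused)
unrestricted ✓ (typability at R is all that's needed)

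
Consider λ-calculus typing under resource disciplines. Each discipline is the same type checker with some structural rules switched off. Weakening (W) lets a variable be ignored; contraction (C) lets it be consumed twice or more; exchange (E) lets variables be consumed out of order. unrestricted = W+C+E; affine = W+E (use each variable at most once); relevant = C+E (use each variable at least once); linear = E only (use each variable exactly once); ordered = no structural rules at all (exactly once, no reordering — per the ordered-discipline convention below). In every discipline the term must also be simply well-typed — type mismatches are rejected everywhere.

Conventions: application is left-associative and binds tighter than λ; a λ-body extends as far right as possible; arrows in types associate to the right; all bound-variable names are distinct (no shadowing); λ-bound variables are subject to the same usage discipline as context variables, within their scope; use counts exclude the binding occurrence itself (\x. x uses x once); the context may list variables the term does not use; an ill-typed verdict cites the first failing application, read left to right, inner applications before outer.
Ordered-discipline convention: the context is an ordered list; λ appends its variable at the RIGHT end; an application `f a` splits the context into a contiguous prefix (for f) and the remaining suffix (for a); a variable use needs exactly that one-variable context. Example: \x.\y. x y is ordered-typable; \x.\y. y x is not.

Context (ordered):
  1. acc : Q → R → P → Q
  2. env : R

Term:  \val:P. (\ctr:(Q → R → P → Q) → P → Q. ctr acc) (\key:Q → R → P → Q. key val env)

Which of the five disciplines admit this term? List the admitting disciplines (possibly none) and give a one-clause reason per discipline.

admitted by: none
variable uses: acc ×1; env ×1; val (λ-bound) ×1; ctr (λ-bound) ×1; key (λ-bound) ×1
use order (left to right): ctr, acc, key, val, env
typing: ill-typed: argument of type P where Q is required
ordered ✗ (a type mismatch blocks all five)
linear ✗ (the type mismatch rejects it)
affine ✗ (not simply typable)
relevant ✗ (fails simple typing)
unrestricted ✗ (a type mismatch blocks all five)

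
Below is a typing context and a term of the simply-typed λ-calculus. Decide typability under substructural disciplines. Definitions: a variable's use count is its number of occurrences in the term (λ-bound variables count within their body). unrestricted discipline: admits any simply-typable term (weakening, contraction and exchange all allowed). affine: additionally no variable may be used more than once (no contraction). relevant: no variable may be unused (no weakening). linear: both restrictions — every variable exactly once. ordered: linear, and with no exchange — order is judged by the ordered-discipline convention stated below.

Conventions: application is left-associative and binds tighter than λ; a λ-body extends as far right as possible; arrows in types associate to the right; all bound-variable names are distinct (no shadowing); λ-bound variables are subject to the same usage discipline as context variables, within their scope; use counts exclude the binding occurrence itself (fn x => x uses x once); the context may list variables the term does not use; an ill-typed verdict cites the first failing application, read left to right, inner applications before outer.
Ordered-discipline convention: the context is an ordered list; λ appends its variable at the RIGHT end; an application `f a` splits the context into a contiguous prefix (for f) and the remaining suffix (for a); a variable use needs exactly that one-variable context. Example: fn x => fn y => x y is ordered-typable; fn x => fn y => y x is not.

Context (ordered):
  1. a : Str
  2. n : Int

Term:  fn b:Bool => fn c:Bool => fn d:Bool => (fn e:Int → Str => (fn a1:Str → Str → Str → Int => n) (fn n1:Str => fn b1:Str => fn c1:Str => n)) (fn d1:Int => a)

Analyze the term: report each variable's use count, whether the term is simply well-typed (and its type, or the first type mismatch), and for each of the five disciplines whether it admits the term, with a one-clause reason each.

use counts: a: 1×; n: 2×; b (bound): 0×; c (bound): 0×; d (bound): 0×; e (bound): 0×; a1 (bound): 0×; n1 (bound): 0×; b1 (bound): 0×; c1 (bound): 0×; d1 (bound): 0×
left-to-right use order: n, n, a
typing: well-typed — term : Bool → Bool → Bool → Int
ordered: ✗, repeated use of n ×2; needs weakening: b, c, d, e, a1, n1, b1, c1, d1 unused
linear: ✗, repeated use of n ×2; needs weakening: b, c, d, e, a1, n1, b1, c1, d1 unused
affine: ✗, repeated use of n ×2
relevant: ✗, needs weakening: b, c, d, e, a1, n1, b1, c1, d1 unused
unrestricted: ✓, simply typable at Bool → Bool → Bool → Int; W, C, E all held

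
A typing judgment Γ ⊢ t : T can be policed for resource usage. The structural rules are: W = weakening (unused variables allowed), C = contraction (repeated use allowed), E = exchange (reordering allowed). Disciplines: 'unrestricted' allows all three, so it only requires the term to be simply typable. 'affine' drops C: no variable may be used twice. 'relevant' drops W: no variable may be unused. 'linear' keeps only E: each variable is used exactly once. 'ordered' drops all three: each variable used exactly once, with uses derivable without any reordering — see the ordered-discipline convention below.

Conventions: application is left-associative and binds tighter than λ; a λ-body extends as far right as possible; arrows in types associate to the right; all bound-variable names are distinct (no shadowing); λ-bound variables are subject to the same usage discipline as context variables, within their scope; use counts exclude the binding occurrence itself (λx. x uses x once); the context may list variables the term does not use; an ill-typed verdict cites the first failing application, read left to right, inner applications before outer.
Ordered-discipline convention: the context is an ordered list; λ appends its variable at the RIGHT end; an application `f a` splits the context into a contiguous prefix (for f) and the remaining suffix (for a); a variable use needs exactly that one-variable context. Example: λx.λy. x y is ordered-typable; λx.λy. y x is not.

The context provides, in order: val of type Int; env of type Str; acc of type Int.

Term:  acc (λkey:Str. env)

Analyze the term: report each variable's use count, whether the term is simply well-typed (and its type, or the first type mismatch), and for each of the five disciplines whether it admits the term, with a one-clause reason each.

use counts: val=0; env=1; acc=1; key [bound]=0
order of uses: acc, env
typing: ill-typed: non-arrow in function slot: Int
ordered ✗ (the type mismatch rejects it)
linear ✗ (not simply typable)
affine ✗ (fails simple typing)
relevant ✗ (a type mismatch blocks all five)
unrestricted ✗ (the type mismatch rejects it)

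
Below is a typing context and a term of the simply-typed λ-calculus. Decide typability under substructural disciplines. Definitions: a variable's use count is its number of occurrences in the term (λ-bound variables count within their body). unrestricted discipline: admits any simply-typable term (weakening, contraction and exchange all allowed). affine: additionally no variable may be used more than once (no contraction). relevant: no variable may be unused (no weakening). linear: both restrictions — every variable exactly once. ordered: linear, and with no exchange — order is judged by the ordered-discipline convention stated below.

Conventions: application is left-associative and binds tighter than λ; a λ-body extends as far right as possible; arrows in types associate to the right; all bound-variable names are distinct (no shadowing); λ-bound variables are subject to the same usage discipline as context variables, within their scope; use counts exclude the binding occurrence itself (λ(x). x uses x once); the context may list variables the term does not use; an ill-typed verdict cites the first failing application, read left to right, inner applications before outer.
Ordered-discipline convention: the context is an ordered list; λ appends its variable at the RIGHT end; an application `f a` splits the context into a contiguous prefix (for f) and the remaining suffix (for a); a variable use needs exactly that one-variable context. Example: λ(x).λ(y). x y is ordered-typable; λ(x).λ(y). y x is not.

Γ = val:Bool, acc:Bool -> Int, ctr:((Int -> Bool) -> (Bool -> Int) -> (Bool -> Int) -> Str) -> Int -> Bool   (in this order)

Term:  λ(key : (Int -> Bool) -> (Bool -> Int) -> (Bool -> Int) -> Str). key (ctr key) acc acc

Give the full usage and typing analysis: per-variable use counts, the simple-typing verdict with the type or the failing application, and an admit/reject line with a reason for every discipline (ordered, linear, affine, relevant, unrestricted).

usage: val ×0; acc ×2; ctr ×1; key [bound] ×2
order of uses: key, ctr, key, acc, acc
typing: well-typed — term : ((Int -> Bool) -> (Bool -> Int) -> (Bool -> Int) -> Str) -> Str
ordered ✗ (uses contraction: acc ×2, key ×2; val left unused)
linear ✗ (uses contraction: acc ×2, key ×2; val left unused)
affine ✗ (uses contraction: acc ×2, key ×2)
relevant ✗ (val left unused)
unrestricted ✓ (simply typable at ((Int -> Bool) -> (Bool -> Int) -> (Bool -> Int) -> Str) -> Str; W, C, E all held)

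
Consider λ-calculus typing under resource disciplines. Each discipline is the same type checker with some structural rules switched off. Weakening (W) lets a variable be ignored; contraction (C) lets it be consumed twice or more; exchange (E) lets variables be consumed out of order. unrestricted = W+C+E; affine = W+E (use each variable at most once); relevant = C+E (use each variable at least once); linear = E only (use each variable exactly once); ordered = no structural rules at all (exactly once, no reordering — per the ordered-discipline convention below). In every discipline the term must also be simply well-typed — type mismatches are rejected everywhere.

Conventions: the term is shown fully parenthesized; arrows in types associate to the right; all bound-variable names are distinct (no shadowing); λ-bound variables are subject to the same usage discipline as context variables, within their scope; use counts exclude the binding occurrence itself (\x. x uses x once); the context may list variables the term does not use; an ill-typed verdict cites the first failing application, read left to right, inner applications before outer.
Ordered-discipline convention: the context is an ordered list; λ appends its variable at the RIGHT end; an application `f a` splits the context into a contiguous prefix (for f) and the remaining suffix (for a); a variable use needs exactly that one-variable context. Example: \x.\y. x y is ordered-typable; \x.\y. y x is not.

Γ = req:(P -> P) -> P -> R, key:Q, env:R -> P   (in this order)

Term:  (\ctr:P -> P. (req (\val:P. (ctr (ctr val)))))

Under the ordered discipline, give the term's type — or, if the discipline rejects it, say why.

not well-typed under ordered — ctr ×2 used more than once (contraction); key, env left unused
counts: req=1, key=0, env=0, ctr (λ-bound)=2, val (λ-bound)=1
uses in reading order: req, ctr, ctr, val
typing: well-typed at (P -> P) -> P -> R
per-discipline verdicts: ordered ✗ | linear ✗ | affine ✗ | relevant ✗ | unrestricted ✓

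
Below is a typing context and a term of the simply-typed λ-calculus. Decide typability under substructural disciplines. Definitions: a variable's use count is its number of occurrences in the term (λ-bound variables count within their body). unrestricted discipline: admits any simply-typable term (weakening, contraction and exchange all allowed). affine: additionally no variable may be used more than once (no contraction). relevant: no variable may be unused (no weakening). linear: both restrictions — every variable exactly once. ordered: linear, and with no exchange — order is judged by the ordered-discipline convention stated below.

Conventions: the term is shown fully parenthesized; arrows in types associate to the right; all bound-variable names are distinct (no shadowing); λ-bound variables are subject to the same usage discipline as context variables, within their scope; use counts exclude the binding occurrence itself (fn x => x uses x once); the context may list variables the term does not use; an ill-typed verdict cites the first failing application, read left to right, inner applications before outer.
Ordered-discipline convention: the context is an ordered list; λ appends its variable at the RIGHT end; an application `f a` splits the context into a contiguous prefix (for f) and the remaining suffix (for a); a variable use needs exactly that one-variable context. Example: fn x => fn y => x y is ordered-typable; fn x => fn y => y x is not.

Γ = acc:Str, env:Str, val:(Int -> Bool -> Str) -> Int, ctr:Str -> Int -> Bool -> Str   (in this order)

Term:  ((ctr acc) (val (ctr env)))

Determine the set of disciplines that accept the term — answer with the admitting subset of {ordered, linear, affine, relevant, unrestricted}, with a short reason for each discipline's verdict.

admitted in: relevant, unrestricted
usage: acc=1; env=1; val=1; ctr=2
order of uses: ctr, acc, val, ctr, env
typing: ✓ — Bool -> Str
ordered: ✗ — needs contraction — ctr ×2
linear: ✗ — needs contraction — ctr ×2
affine: ✗ — needs contraction — ctr ×2
relevant: ✓ — every one of acc, env, val, ctr appears
unrestricted: ✓ — type-checks (Bool -> Str) and nothing is barred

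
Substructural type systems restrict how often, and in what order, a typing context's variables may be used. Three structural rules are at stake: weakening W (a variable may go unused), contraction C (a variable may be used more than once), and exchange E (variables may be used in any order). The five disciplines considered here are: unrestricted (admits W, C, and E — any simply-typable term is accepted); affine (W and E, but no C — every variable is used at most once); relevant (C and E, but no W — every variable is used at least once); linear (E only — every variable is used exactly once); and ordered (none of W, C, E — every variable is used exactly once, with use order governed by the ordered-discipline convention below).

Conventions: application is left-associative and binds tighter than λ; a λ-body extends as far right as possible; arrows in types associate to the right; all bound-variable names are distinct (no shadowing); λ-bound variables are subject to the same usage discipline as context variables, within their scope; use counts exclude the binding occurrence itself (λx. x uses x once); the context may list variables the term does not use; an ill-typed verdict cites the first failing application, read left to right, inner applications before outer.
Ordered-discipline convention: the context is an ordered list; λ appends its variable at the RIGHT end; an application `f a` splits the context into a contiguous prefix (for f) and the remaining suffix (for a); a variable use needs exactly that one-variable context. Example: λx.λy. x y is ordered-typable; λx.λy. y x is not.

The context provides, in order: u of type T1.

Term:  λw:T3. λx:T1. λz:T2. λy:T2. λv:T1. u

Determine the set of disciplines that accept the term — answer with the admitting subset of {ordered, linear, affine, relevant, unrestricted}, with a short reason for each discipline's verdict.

admitted in: affine, unrestricted
variable uses: u=1, w (λ-bound)=0, x (λ-bound)=0, z (λ-bound)=0, y (λ-bound)=0, v (λ-bound)=0
left-to-right use order: u
typing: the term checks, with type T3 → T1 → T2 → T2 → T1 → T1
ordered ✗ (w, x, z, y, v left unused)
linear ✗ (w, x, z, y, v left unused)
affine ✓ (no duplicate uses among u, w, x, z, y, v)
relevant ✗ (w, x, z, y, v left unused)
unrestricted ✓ (simply typable at T3 → T1 → T2 → T2 → T1 → T1; W, C, E all held)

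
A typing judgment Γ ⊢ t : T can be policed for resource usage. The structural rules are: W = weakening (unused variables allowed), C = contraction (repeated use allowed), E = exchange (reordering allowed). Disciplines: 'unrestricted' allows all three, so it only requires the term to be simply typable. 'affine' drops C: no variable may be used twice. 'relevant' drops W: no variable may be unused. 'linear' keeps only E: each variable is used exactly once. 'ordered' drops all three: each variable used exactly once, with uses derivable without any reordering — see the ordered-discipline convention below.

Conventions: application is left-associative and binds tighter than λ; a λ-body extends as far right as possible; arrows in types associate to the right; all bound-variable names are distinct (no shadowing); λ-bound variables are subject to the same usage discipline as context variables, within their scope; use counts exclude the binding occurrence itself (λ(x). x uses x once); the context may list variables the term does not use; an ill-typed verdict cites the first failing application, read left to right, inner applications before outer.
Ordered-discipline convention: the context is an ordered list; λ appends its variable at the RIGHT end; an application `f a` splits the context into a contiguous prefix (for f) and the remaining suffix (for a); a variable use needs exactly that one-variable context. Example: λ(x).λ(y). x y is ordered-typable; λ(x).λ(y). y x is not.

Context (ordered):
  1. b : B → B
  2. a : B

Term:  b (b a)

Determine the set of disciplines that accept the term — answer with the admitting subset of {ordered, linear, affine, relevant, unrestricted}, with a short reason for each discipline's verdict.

admitted by: relevant, unrestricted
use counts: b ×2; a ×1
use order (left to right): b, b, a
typing: well-typed — term : B
ordered ✗ (uses contraction: b ×2)
linear ✗ (uses contraction: b ×2)
affine ✗ (uses contraction: b ×2)
relevant ✓ (b, a: all used, weakening unneeded)
unrestricted ✓ (well-typed at B; no restrictions here)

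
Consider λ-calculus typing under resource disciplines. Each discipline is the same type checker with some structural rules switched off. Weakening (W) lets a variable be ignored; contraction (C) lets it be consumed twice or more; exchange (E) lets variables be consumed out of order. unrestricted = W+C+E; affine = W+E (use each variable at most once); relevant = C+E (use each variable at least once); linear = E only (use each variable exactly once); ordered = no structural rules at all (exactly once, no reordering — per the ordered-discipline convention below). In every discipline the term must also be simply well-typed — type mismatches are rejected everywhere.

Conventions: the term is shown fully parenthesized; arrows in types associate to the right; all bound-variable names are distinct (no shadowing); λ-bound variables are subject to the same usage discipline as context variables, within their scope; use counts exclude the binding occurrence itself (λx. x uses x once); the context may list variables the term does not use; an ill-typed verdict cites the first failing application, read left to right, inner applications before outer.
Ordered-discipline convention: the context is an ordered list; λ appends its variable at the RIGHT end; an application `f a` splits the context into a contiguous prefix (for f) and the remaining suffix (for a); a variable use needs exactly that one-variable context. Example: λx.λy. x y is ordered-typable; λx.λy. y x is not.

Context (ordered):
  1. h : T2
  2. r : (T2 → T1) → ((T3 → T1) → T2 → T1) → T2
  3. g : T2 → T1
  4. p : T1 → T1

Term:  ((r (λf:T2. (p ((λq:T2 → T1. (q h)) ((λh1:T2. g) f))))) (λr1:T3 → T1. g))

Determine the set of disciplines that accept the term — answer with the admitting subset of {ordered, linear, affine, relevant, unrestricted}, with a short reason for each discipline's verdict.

accepted by: unrestricted
use counts: h=1, r=1, g=2, p=1, f (bound)=1, q (bound)=1, h1 (bound)=0, r1 (bound)=0
uses in reading order: r, p, q, h, g, f, g
typing: ✓ — T2
ordered: ✗ — g ×2 used more than once (contraction); unused: h1, r1 — weakening required
linear: ✗ — g ×2 used more than once (contraction); unused: h1, r1 — weakening required
affine: ✗ — g ×2 used more than once (contraction)
relevant: ✗ — unused: h1, r1 — weakening required
unrestricted: ✓ — type-checks (T2) and nothing is barred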